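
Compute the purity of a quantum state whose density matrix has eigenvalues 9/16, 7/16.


tr(rho^2) = sum of eigenvalues squared
= (9/16)^2 + (7/16)^2
= (81 + 49) / 256
= 130/256
= 0.5078

0.5078


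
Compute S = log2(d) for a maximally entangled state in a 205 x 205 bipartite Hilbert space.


For a maximally entangled state in d x d:
S = log2(d) = log2(205)
= 7.6795

7.6795


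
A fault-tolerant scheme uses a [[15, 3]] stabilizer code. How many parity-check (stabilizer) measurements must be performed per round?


For an [[n,k]] stabilizer code:
Number of stabilizer generators = n - k
= 15 - 3
= 12

12


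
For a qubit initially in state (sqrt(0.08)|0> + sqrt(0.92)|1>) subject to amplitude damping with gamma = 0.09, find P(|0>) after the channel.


For amplitude damping with parameter gamma on state sqrt(a)|0> + sqrt(b)|1>:
alpha^2 = 0.08, beta^2 = 0.92
P(|0>) = alpha^2 + gamma * beta^2
= 0.08 + 0.09 * 0.92
= 0.08 + 0.0828
= 0.1628

0.1628


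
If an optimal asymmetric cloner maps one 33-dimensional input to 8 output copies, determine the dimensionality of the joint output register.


Output space = H^(tensor 8) where dim(H) = 33
dim = 33^8
= 1089 (after 2 factors)
= 35937 (after 3 factors)
= 1185921 (after 4 factors)
= 39135393 (after 5 factors)
= 1291467969 (after 6 factors)
= 42618442977 (after 7 factors)
= 1406408618241 (after 8 factors)
= 1406408618241

1406408618241


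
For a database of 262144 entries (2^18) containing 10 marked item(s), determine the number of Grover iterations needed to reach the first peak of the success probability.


After j Grover iterations the success probability is P(j) = sin^2((2j+1)*theta), where sin(theta) = sqrt(k/N).
N = 2^18 = 262144, k = 10
sin(theta) = sqrt(k/N) = 0.006176323555
theta = arcsin(sqrt(k/N)) = 0.006176362824 rad
P(j) reaches its first maximum when (2j+1)*theta is as close as possible to pi/2, i.e. j = round(pi/(4*theta) - 1/2).
pi/(4*theta) - 1/2 = 126.6619
(For comparison, the common estimate pi/4 * sqrt(N/k) = 127.1627; the exact maximiser is used here.)
Optimal iterations = 127

127


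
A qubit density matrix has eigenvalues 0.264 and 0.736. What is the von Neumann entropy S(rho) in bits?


S = -p*log2(p) - (1-p)*log2(1-p)
p = 0.2640, 1-p = 0.7360
= -0.2640 * log2(0.2640) - 0.7360 * log2(0.7360)
= -(-0.5072) - (-0.3255)
= 0.8327

0.8327


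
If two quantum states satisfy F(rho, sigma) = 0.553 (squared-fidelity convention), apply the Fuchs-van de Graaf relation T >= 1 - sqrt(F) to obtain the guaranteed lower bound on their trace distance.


Fuchs-van de Graaf (squared-fidelity convention): 1 - sqrt(F) <= T <= sqrt(1 - F).
Lower bound: T >= 1 - sqrt(F)
sqrt(F) = sqrt(0.553) = 0.7436
T >= 1 - 0.7436
T >= 0.2564

0.2564


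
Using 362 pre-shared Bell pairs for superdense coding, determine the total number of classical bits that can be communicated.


Superdense coding allows 2 classical bits per shared entangled pair.
362 pair(s) -> 2 * 362 = 724 classical bits

724


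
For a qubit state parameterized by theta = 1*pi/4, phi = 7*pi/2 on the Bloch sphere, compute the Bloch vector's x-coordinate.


theta = 0.7854, phi = 10.9956
r_x = sin(theta)*cos(phi) = 0.7071 * 0.0000
r_x = 0.0000

0.0000


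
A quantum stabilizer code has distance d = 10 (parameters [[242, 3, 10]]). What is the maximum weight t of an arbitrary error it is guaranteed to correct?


Code parameters: [[242, 3, 10]], distance d = 10.
Number of correctable errors = floor((d-1)/2)
= floor((10 - 1)/2)
= floor(9/2)
= 4

4


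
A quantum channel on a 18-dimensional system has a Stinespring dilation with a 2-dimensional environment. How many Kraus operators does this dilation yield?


Tracing out the environment in an orthonormal basis {|i>_E} gives Kraus operators K_i = <i|_E U |0>_E.
Number of Kraus operators = dim(H_env) = d_env
= 2

2


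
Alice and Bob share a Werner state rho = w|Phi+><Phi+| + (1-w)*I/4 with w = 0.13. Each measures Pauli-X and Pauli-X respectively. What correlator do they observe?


|Phi+> = (|00> + |11>)/sqrt(2)
For the pure Bell state, <X_A X_B> = +1 (Bell-state Pauli correlator).
The maximally-mixed part I/4 has tr(I/4 * P tensor P) = 0 for any traceless Pauli P.
So <X_A X_B>_rho = w * (+1) + (1 - w) * 0
= 0.13 * (+1)
= 0.1300

0.1300


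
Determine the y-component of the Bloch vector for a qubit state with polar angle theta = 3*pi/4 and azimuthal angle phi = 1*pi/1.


theta = 2.3562, phi = 3.1416
r_y = sin(theta)*sin(phi) = 0.7071 * 0.0000
r_y = 0.0000

0.0000


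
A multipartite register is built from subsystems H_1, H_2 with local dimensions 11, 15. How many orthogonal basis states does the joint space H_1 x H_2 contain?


dim(H_1 x H_2) = 11 * 15
= 165

165


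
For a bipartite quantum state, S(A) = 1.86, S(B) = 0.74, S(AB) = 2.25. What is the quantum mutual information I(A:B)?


I(A:B) = S(A) + S(B) - S(AB)
= 1.86 + 0.74 - 2.25
= 0.3500

0.3500


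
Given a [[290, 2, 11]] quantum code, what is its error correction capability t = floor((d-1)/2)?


Code parameters: [[290, 2, 11]], distance d = 11.
Number of correctable errors = floor((d-1)/2)
= floor((11 - 1)/2)
= floor(10/2)
= 5

5


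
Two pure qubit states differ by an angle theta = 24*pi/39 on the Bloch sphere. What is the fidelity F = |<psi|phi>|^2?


For states separated by angle theta on Bloch sphere:
F = cos^2(theta/2)
theta = 24*pi/39 = 1.9333
theta/2 = 0.9666
cos(theta/2) = 0.5681
F = 0.3227

0.3227


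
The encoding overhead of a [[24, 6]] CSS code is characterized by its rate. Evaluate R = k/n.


Code rate R = k/n
= 6/24
= 0.2500

0.2500


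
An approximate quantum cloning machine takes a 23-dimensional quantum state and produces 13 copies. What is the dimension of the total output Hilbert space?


Output space = H^(tensor 13) where dim(H) = 23
dim = 23^13
= 529 (after 2 factors)
= 12167 (after 3 factors)
= 279841 (after 4 factors)
= 6436343 (after 5 factors)
= 148035889 (after 6 factors)
= 3404825447 (after 7 factors)
= 78310985281 (after 8 factors)
= 1801152661463 (after 9 factors)
= 41426511213649 (after 10 factors)
= 952809757913927 (after 11 factors)
= 21914624432020321 (after 12 factors)
= 504036361936467383 (after 13 factors)
= 504036361936467383

504036361936467383


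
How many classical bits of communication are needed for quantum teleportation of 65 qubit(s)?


Quantum teleportation requires 2 classical bits per qubit teleported.
65 qubit(s) -> 2 * 65 = 130 classical bits

130


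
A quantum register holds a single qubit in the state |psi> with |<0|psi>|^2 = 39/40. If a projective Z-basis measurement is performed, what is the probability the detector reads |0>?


|alpha|^2 = 39/40 = 0.9750
|beta|^2 = 1 - 39/40 = 1/40 = 0.0250
P(|0>) = |alpha|^2 = 0.9750

0.9750


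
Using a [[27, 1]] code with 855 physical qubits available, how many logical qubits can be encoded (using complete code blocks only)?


Each code block uses 27 physical qubits for 1 logical qubit(s).
Number of complete blocks = floor(855 / 27) = 31
Logical qubits = 31 * 1
= 31

31


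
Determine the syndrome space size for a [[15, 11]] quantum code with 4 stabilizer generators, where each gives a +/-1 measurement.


Each stabilizer generator gives a binary (+1 or -1) measurement outcome.
With 4 independent generators:
Total syndromes = 2^4
= 16

16


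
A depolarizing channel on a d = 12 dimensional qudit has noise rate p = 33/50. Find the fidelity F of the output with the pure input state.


F = (1-p) + p/d
= (1 - 0.6600) + 0.6600/12
= 0.3400 + 0.0550
= 0.3950

0.3950


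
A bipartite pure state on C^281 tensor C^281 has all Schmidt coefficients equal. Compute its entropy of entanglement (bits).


For a maximally entangled state in d x d:
S = log2(d) = log2(281)
= 8.1344

8.1344


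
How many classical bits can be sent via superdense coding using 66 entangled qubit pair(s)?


Superdense coding allows 2 classical bits per shared entangled pair.
66 pair(s) -> 2 * 66 = 132 classical bits

132


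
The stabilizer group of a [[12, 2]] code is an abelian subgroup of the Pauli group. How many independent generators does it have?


For an [[n,k]] stabilizer code:
Number of stabilizer generators = n - k
= 12 - 2
= 10

10


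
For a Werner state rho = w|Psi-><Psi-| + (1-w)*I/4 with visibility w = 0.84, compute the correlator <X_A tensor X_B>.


|Psi-> = (|01> - |10>)/sqrt(2)
For the pure Bell state, <X_A X_B> = -1 (Bell-state Pauli correlator).
The maximally-mixed part I/4 has tr(I/4 * P tensor P) = 0 for any traceless Pauli P.
So <X_A X_B>_rho = w * (-1) + (1 - w) * 0
= 0.84 * (-1)
= -0.8400

-0.8400


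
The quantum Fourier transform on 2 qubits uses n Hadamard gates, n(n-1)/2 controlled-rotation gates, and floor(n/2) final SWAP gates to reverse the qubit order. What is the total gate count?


Hadamard gates: 2
Controlled rotations: n*(n-1)/2 = 2*1/2 = 1
SWAP gates: floor(n/2) = floor(2/2) = 1
Total = 2 + 1 + 1
= 4

4


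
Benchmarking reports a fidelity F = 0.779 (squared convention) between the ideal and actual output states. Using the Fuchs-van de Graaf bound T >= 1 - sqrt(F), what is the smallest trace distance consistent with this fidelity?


Fuchs-van de Graaf (squared-fidelity convention): 1 - sqrt(F) <= T <= sqrt(1 - F).
Lower bound: T >= 1 - sqrt(F)
sqrt(F) = sqrt(0.779) = 0.8826
T >= 1 - 0.8826
T >= 0.1174

0.1174


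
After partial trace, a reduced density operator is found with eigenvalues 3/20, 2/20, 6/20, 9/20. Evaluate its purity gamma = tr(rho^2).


tr(rho^2) = sum of eigenvalues squared
= (3/20)^2 + (2/20)^2 + (6/20)^2 + (9/20)^2
= (9 + 4 + 36 + 81) / 400
= 130/400
= 0.3250

0.3250


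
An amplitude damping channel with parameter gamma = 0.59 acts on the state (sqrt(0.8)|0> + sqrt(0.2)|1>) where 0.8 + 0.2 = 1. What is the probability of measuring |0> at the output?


For amplitude damping with parameter gamma on state sqrt(a)|0> + sqrt(b)|1>:
alpha^2 = 0.8, beta^2 = 0.2
P(|0>) = alpha^2 + gamma * beta^2
= 0.8 + 0.59 * 0.2
= 0.8 + 0.1180
= 0.9180

0.9180


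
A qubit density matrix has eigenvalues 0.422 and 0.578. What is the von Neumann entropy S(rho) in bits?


S = -p*log2(p) - (1-p)*log2(1-p)
p = 0.4220, 1-p = 0.5780
= -0.4220 * log2(0.4220) - 0.5780 * log2(0.5780)
= -(-0.5253) - (-0.4571)
= 0.9824

0.9824


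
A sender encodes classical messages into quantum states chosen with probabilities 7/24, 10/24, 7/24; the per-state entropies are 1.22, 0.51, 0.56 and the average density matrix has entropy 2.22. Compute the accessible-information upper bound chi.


chi = S(rho) - sum_i p_i * S(rho_i)
Weighted entropy = 7/24 * 1.22 + 10/24 * 0.51 + 7/24 * 0.56
= 0.7317
chi = 2.22 - 0.7317
= 1.4883

1.4883


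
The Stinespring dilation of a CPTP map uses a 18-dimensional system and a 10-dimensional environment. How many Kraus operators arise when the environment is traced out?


Tracing out the environment in an orthonormal basis {|i>_E} gives Kraus operators K_i = <i|_E U |0>_E.
Number of Kraus operators = dim(H_env) = d_env
= 10

10


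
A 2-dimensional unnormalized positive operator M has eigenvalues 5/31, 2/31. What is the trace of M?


tr(M) = sum of eigenvalues
= 5/31 + 2/31
= 7/31
= 0.2258

0.2258


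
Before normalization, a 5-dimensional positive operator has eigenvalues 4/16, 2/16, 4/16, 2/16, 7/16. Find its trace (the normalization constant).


tr(M) = sum of eigenvalues
= 4/16 + 2/16 + 4/16 + 2/16 + 7/16
= 19/16
= 1.1875

1.1875


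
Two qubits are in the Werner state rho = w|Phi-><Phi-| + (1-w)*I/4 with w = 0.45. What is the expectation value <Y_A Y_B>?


|Phi-> = (|00> - |11>)/sqrt(2)
For the pure Bell state, <Y_A Y_B> = +1 (Bell-state Pauli correlator).
The maximally-mixed part I/4 has tr(I/4 * P tensor P) = 0 for any traceless Pauli P.
So <Y_A Y_B>_rho = w * (+1) + (1 - w) * 0
= 0.45 * (+1)
= 0.4500

0.4500


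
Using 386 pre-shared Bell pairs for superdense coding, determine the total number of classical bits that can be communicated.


Superdense coding allows 2 classical bits per shared entangled pair.
386 pair(s) -> 2 * 386 = 772 classical bits

772


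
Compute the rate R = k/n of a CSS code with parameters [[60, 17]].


Code rate R = k/n
= 17/60
= 0.2833

0.2833


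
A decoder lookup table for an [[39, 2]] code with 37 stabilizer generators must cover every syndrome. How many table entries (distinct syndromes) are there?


Each stabilizer generator gives a binary (+1 or -1) measurement outcome.
With 37 independent generators:
Total syndromes = 2^37
= 137438953472

137438953472


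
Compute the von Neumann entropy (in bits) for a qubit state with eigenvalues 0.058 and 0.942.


S = -p*log2(p) - (1-p)*log2(1-p)
p = 0.0580, 1-p = 0.9420
= -0.0580 * log2(0.0580) - 0.9420 * log2(0.9420)
= -(-0.2383) - (-0.0812)
= 0.3195

0.3195


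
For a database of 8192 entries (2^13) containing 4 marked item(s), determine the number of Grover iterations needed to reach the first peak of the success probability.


After j Grover iterations the success probability is P(j) = sin^2((2j+1)*theta), where sin(theta) = sqrt(k/N).
N = 2^13 = 8192, k = 4
sin(theta) = sqrt(k/N) = 0.02209708691
theta = arcsin(sqrt(k/N)) = 0.02209888557 rad
P(j) reaches its first maximum when (2j+1)*theta is as close as possible to pi/2, i.e. j = round(pi/(4*theta) - 1/2).
pi/(4*theta) - 1/2 = 35.0402
(For comparison, the common estimate pi/4 * sqrt(N/k) = 35.5431; the exact maximiser is used here.)
Optimal iterations = 35

35


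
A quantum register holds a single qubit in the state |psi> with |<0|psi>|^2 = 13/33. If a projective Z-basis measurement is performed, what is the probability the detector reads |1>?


|alpha|^2 = 13/33 = 0.3939
|beta|^2 = 1 - 13/33 = 20/33 = 0.6061
P(|1>) = |beta|^2 = 0.6061

0.6061


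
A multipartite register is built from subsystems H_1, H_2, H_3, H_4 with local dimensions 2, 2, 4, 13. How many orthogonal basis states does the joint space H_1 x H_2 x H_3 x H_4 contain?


dim(H_1 x H_2 x H_3 x H_4) = 2 * 2 * 4 * 13
= 4 * 4 * 13
= 16 * 13
= 208

208


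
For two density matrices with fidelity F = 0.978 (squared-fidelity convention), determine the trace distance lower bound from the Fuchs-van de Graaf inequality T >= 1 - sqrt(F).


Fuchs-van de Graaf (squared-fidelity convention): 1 - sqrt(F) <= T <= sqrt(1 - F).
Lower bound: T >= 1 - sqrt(F)
sqrt(F) = sqrt(0.978) = 0.9889
T >= 1 - 0.9889
T >= 0.0111

0.0111


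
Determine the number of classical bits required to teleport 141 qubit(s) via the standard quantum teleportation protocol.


Quantum teleportation requires 2 classical bits per qubit teleported.
141 qubit(s) -> 2 * 141 = 282 classical bits

282


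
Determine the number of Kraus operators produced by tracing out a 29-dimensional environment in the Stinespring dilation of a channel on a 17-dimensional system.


Tracing out the environment in an orthonormal basis {|i>_E} gives Kraus operators K_i = <i|_E U |0>_E.
Number of Kraus operators = dim(H_env) = d_env
= 29

29


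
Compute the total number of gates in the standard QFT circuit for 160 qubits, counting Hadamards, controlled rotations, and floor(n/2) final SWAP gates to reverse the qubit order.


Hadamard gates: 160
Controlled rotations: n*(n-1)/2 = 160*159/2 = 12720
SWAP gates: floor(n/2) = floor(160/2) = 80
Total = 160 + 12720 + 80
= 12960

12960


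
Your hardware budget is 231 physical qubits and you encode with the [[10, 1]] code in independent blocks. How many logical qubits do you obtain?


Each code block uses 10 physical qubits for 1 logical qubit(s).
Number of complete blocks = floor(231 / 10) = 23
Logical qubits = 23 * 1
= 23

23


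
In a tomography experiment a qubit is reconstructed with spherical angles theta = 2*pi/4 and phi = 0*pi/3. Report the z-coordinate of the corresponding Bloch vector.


theta = 1.5708, phi = 0.0000
r_z = cos(theta) = 0.0000

0.0000


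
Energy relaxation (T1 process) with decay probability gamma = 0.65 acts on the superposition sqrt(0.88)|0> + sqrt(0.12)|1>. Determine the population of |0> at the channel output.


For amplitude damping with parameter gamma on state sqrt(a)|0> + sqrt(b)|1>:
alpha^2 = 0.88, beta^2 = 0.12
P(|0>) = alpha^2 + gamma * beta^2
= 0.88 + 0.65 * 0.12
= 0.88 + 0.0780
= 0.9580

0.9580


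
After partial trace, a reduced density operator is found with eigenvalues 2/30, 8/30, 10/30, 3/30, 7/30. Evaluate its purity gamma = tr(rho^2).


tr(rho^2) = sum of eigenvalues squared
= (2/30)^2 + (8/30)^2 + (10/30)^2 + (3/30)^2 + (7/30)^2
= (4 + 64 + 100 + 9 + 49) / 900
= 226/900
= 0.2511

0.2511


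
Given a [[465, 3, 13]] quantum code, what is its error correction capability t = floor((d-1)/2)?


Code parameters: [[465, 3, 13]], distance d = 13.
Number of correctable errors = floor((d-1)/2)
= floor((13 - 1)/2)
= floor(12/2)
= 6

6


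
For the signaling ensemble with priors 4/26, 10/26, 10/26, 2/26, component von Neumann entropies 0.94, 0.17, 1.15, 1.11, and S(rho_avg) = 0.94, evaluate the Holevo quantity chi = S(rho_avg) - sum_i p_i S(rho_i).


chi = S(rho) - sum_i p_i * S(rho_i)
Weighted entropy = 4/26 * 0.94 + 10/26 * 0.17 + 10/26 * 1.15 + 2/26 * 1.11
= 0.7377
chi = 0.94 - 0.7377
= 0.2023

0.2023


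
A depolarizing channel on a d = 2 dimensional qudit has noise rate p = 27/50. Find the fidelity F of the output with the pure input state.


F = (1-p) + p/d
= (1 - 0.5400) + 0.5400/2
= 0.4600 + 0.2700
= 0.7300

0.7300


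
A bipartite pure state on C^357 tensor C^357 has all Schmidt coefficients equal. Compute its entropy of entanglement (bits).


For a maximally entangled state in d x d:
S = log2(d) = log2(357)
= 8.4798

8.4798


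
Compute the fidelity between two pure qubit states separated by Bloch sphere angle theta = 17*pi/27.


For states separated by angle theta on Bloch sphere:
F = cos^2(theta/2)
theta = 17*pi/27 = 1.9780
theta/2 = 0.9890
cos(theta/2) = 0.5495
F = 0.3020

0.3020


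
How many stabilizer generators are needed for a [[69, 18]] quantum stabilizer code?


For an [[n,k]] stabilizer code:
Number of stabilizer generators = n - k
= 69 - 18
= 51

51


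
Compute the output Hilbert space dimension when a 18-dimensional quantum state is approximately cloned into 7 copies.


Output space = H^(tensor 7) where dim(H) = 18
dim = 18^7
= 324 (after 2 factors)
= 5832 (after 3 factors)
= 104976 (after 4 factors)
= 1889568 (after 5 factors)
= 34012224 (after 6 factors)
= 612220032 (after 7 factors)
= 612220032

612220032


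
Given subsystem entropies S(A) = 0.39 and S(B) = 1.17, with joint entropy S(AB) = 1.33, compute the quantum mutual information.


I(A:B) = S(A) + S(B) - S(AB)
= 0.39 + 1.17 - 1.33
= 0.2300

0.2300


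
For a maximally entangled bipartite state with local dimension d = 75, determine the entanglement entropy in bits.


For a maximally entangled state in d x d:
S = log2(d) = log2(75)
= 6.2288

6.2288


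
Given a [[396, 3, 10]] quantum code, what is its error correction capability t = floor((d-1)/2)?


Code parameters: [[396, 3, 10]], distance d = 10.
Number of correctable errors = floor((d-1)/2)
= floor((10 - 1)/2)
= floor(9/2)
= 4

4


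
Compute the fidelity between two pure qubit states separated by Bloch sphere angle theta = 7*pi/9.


For states separated by angle theta on Bloch sphere:
F = cos^2(theta/2)
theta = 7*pi/9 = 2.4435
theta/2 = 1.2217
cos(theta/2) = 0.3420
F = 0.1170

0.1170


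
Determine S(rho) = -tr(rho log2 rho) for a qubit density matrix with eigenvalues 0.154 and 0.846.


S = -p*log2(p) - (1-p)*log2(1-p)
p = 0.1540, 1-p = 0.8460
= -0.1540 * log2(0.1540) - 0.8460 * log2(0.8460)
= -(-0.4156) - (-0.2041)
= 0.6198

0.6198


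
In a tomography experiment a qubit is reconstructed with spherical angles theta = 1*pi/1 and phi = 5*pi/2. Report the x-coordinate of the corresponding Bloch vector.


theta = 3.1416, phi = 7.8540
r_x = sin(theta)*cos(phi) = 0.0000 * 0.0000
r_x = 0.0000

0.0000


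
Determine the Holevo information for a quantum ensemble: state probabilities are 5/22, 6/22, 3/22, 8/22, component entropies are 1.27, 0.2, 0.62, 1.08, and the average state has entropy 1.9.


chi = S(rho) - sum_i p_i * S(rho_i)
Weighted entropy = 5/22 * 1.27 + 6/22 * 0.2 + 3/22 * 0.62 + 8/22 * 1.08
= 0.8205
chi = 1.9 - 0.8205
= 1.0795

1.0795


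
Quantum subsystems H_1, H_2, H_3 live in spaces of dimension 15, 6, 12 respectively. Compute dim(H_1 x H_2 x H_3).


dim(H_1 x H_2 x H_3) = 15 * 6 * 12
= 90 * 12
= 1080

1080


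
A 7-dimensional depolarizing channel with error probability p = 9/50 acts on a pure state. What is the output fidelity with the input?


F = (1-p) + p/d
= (1 - 0.1800) + 0.1800/7
= 0.8200 + 0.0257
= 0.8457

0.8457


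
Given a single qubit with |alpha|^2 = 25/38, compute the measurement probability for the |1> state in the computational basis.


|alpha|^2 = 25/38 = 0.6579
|beta|^2 = 1 - 25/38 = 13/38 = 0.3421
P(|1>) = |beta|^2 = 0.3421

0.3421


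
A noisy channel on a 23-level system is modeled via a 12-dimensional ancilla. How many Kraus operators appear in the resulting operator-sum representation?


Tracing out the environment in an orthonormal basis {|i>_E} gives Kraus operators K_i = <i|_E U |0>_E.
Number of Kraus operators = dim(H_env) = d_env
= 12

12


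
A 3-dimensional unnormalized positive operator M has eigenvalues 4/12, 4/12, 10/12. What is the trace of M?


tr(M) = sum of eigenvalues
= 4/12 + 4/12 + 10/12
= 18/12
= 1.5000

1.5000


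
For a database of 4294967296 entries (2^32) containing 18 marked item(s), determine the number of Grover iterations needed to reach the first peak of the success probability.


After j Grover iterations the success probability is P(j) = sin^2((2j+1)*theta), where sin(theta) = sqrt(k/N).
N = 2^32 = 4294967296, k = 18
sin(theta) = sqrt(k/N) = 6.473755931e-05
theta = arcsin(sqrt(k/N)) = 6.473755936e-05 rad
P(j) reaches its first maximum when (2j+1)*theta is as close as possible to pi/2, i.e. j = round(pi/(4*theta) - 1/2).
pi/(4*theta) - 1/2 = 12131.5323
(For comparison, the common estimate pi/4 * sqrt(N/k) = 12132.0323; the exact maximiser is used here.)
Optimal iterations = 12132

12132


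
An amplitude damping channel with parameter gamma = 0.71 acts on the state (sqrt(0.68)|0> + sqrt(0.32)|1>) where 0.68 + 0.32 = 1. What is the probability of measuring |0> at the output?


For amplitude damping with parameter gamma on state sqrt(a)|0> + sqrt(b)|1>:
alpha^2 = 0.68, beta^2 = 0.32
P(|0>) = alpha^2 + gamma * beta^2
= 0.68 + 0.71 * 0.32
= 0.68 + 0.2272
= 0.9072

0.9072


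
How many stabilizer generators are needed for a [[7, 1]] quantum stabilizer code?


For an [[n,k]] stabilizer code:
Number of stabilizer generators = n - k
= 7 - 1
= 6

6


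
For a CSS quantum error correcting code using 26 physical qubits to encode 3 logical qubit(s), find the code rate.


Code rate R = k/n
= 3/26
= 0.1154

0.1154


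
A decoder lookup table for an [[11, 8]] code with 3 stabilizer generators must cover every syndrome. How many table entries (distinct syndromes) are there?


Each stabilizer generator gives a binary (+1 or -1) measurement outcome.
With 3 independent generators:
Total syndromes = 2^3
= 8

8


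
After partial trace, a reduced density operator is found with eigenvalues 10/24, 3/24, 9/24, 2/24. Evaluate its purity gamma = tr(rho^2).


tr(rho^2) = sum of eigenvalues squared
= (10/24)^2 + (3/24)^2 + (9/24)^2 + (2/24)^2
= (100 + 9 + 81 + 4) / 576
= 194/576
= 0.3368

0.3368


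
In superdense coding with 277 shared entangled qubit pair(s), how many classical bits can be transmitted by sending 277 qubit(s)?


Superdense coding allows 2 classical bits per shared entangled pair.
277 pair(s) -> 2 * 277 = 554 classical bits

554


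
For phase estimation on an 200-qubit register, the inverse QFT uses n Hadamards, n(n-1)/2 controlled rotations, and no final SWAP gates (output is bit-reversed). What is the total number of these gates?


Hadamard gates: 200
Controlled rotations: n*(n-1)/2 = 200*199/2 = 19900
SWAP gates: 0 (omitted)
Total = 200 + 19900
= 20100

20100


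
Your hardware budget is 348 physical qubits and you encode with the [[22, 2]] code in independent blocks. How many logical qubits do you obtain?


Each code block uses 22 physical qubits for 2 logical qubit(s).
Number of complete blocks = floor(348 / 22) = 15
Logical qubits = 15 * 2
= 30

30


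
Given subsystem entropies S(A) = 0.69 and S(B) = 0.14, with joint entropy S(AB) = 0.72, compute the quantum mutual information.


I(A:B) = S(A) + S(B) - S(AB)
= 0.69 + 0.14 - 0.72
= 0.1100

0.1100


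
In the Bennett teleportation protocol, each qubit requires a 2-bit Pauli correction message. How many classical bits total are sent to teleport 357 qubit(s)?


Quantum teleportation requires 2 classical bits per qubit teleported.
357 qubit(s) -> 2 * 357 = 714 classical bits

714


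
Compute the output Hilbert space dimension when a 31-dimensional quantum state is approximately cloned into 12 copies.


Output space = H^(tensor 12) where dim(H) = 31
dim = 31^12
= 961 (after 2 factors)
= 29791 (after 3 factors)
= 923521 (after 4 factors)
= 28629151 (after 5 factors)
= 887503681 (after 6 factors)
= 27512614111 (after 7 factors)
= 852891037441 (after 8 factors)
= 26439622160671 (after 9 factors)
= 819628286980801 (after 10 factors)
= 25408476896404831 (after 11 factors)
= 787662783788549761 (after 12 factors)
= 787662783788549761

787662783788549761


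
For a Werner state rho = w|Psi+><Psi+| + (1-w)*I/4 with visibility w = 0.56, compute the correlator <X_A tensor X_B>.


|Psi+> = (|01> + |10>)/sqrt(2)
For the pure Bell state, <X_A X_B> = +1 (Bell-state Pauli correlator).
The maximally-mixed part I/4 has tr(I/4 * P tensor P) = 0 for any traceless Pauli P.
So <X_A X_B>_rho = w * (+1) + (1 - w) * 0
= 0.56 * (+1)
= 0.5600

0.5600


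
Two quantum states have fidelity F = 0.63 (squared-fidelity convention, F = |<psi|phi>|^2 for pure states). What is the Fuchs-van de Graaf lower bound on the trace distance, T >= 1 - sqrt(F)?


Fuchs-van de Graaf (squared-fidelity convention): 1 - sqrt(F) <= T <= sqrt(1 - F).
Lower bound: T >= 1 - sqrt(F)
sqrt(F) = sqrt(0.63) = 0.7937
T >= 1 - 0.7937
T >= 0.2063

0.2063


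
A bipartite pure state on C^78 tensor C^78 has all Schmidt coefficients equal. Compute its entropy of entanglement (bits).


For a maximally entangled state in d x d:
S = log2(d) = log2(78)
= 6.2854

6.2854


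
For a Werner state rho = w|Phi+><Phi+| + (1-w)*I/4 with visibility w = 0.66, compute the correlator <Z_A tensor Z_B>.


|Phi+> = (|00> + |11>)/sqrt(2)
For the pure Bell state, <Z_A Z_B> = +1 (Bell-state Pauli correlator).
The maximally-mixed part I/4 has tr(I/4 * P tensor P) = 0 for any traceless Pauli P.
So <Z_A Z_B>_rho = w * (+1) + (1 - w) * 0
= 0.66 * (+1)
= 0.6600

0.6600


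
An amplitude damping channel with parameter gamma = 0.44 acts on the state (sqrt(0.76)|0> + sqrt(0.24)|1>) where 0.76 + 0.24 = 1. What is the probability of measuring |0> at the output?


For amplitude damping with parameter gamma on state sqrt(a)|0> + sqrt(b)|1>:
alpha^2 = 0.76, beta^2 = 0.24
P(|0>) = alpha^2 + gamma * beta^2
= 0.76 + 0.44 * 0.24
= 0.76 + 0.1056
= 0.8656

0.8656


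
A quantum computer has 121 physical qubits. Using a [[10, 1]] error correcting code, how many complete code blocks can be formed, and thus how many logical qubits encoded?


Each code block uses 10 physical qubits for 1 logical qubit(s).
Number of complete blocks = floor(121 / 10) = 12
Logical qubits = 12 * 1
= 12

12


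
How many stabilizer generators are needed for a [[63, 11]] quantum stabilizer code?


For an [[n,k]] stabilizer code:
Number of stabilizer generators = n - k
= 63 - 11
= 52

52


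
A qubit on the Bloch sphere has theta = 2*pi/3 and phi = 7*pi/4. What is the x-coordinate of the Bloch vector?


theta = 2.0944, phi = 5.4978
r_x = sin(theta)*cos(phi) = 0.8660 * 0.7071
r_x = 0.6124

0.6124


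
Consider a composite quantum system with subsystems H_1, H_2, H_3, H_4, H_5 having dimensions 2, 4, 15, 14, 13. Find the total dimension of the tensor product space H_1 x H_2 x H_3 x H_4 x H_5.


dim(H_1 x H_2 x H_3 x H_4 x H_5) = 2 * 4 * 15 * 14 * 13
= 8 * 15 * 14 * 13
= 120 * 14 * 13
= 1680 * 13
= 21840

21840


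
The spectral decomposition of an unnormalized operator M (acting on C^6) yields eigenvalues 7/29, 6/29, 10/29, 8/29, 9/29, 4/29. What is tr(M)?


tr(M) = sum of eigenvalues
= 7/29 + 6/29 + 10/29 + 8/29 + 9/29 + 4/29
= 44/29
= 1.5172

1.5172


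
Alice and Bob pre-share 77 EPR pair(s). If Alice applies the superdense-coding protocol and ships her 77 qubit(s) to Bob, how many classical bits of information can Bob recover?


Superdense coding allows 2 classical bits per shared entangled pair.
77 pair(s) -> 2 * 77 = 154 classical bits

154


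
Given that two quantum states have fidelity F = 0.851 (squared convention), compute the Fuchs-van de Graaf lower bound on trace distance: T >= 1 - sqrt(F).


Fuchs-van de Graaf (squared-fidelity convention): 1 - sqrt(F) <= T <= sqrt(1 - F).
Lower bound: T >= 1 - sqrt(F)
sqrt(F) = sqrt(0.851) = 0.9225
T >= 1 - 0.9225
T >= 0.0775

0.0775


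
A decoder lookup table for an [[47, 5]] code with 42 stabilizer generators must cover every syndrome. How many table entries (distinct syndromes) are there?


Each stabilizer generator gives a binary (+1 or -1) measurement outcome.
With 42 independent generators:
Total syndromes = 2^42
= 4398046511104

4398046511104


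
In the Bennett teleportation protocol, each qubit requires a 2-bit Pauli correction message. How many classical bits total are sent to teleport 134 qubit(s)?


Quantum teleportation requires 2 classical bits per qubit teleported.
134 qubit(s) -> 2 * 134 = 268 classical bits

268


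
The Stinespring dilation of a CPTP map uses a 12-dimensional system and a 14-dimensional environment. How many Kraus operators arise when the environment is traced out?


Tracing out the environment in an orthonormal basis {|i>_E} gives Kraus operators K_i = <i|_E U |0>_E.
Number of Kraus operators = dim(H_env) = d_env
= 14

14


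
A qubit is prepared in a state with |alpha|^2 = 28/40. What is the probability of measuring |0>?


|alpha|^2 = 28/40 = 0.7000
|beta|^2 = 1 - 28/40 = 12/40 = 0.3000
P(|0>) = |alpha|^2 = 0.7000

0.7000


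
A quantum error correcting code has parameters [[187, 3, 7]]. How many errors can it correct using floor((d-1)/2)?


Code parameters: [[187, 3, 7]], distance d = 7.
Number of correctable errors = floor((d-1)/2)
= floor((7 - 1)/2)
= floor(6/2)
= 3

3


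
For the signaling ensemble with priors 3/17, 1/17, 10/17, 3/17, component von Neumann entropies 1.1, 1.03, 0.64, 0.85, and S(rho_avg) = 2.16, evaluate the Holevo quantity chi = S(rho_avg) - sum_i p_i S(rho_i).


chi = S(rho) - sum_i p_i * S(rho_i)
Weighted entropy = 3/17 * 1.1 + 1/17 * 1.03 + 10/17 * 0.64 + 3/17 * 0.85
= 0.7812
chi = 2.16 - 0.7812
= 1.3788

1.3788


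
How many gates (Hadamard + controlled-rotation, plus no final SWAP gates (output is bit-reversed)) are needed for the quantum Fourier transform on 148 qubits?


Hadamard gates: 148
Controlled rotations: n*(n-1)/2 = 148*147/2 = 10878
SWAP gates: 0 (omitted)
Total = 148 + 10878
= 11026

11026


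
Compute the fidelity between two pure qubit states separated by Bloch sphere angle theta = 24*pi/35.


For states separated by angle theta on Bloch sphere:
F = cos^2(theta/2)
theta = 24*pi/35 = 2.1542
theta/2 = 1.0771
cos(theta/2) = 0.4739
F = 0.2246

0.2246


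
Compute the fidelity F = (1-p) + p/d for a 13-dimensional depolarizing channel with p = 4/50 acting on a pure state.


F = (1-p) + p/d
= (1 - 0.0800) + 0.0800/13
= 0.9200 + 0.0062
= 0.9262

0.9262


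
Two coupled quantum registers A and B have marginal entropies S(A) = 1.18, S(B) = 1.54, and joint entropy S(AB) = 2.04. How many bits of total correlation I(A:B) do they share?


I(A:B) = S(A) + S(B) - S(AB)
= 1.18 + 1.54 - 2.04
= 0.6800

0.6800


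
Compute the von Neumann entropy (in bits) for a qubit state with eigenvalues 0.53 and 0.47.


S = -p*log2(p) - (1-p)*log2(1-p)
p = 0.5300, 1-p = 0.4700
= -0.5300 * log2(0.5300) - 0.4700 * log2(0.4700)
= -(-0.4854) - (-0.5120)
= 0.9974

0.9974


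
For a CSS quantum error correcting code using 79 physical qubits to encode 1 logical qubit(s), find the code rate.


Code rate R = k/n
= 1/79
= 0.0127

0.0127


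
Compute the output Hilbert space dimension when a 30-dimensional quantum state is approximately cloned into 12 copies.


Output space = H^(tensor 12) where dim(H) = 30
dim = 30^12
= 900 (after 2 factors)
= 27000 (after 3 factors)
= 810000 (after 4 factors)
= 24300000 (after 5 factors)
= 729000000 (after 6 factors)
= 21870000000 (after 7 factors)
= 656100000000 (after 8 factors)
= 19683000000000 (after 9 factors)
= 590490000000000 (after 10 factors)
= 17714700000000000 (after 11 factors)
= 531441000000000000 (after 12 factors)
= 531441000000000000

531441000000000000


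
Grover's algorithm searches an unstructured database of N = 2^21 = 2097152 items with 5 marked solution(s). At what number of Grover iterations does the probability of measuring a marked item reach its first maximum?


After j Grover iterations the success probability is P(j) = sin^2((2j+1)*theta), where sin(theta) = sqrt(k/N).
N = 2^21 = 2097152, k = 5
sin(theta) = sqrt(k/N) = 0.001544080889
theta = arcsin(sqrt(k/N)) = 0.001544081502 rad
P(j) reaches its first maximum when (2j+1)*theta is as close as possible to pi/2, i.e. j = round(pi/(4*theta) - 1/2).
pi/(4*theta) - 1/2 = 508.1507
(For comparison, the common estimate pi/4 * sqrt(N/k) = 508.6509; the exact maximiser is used here.)
Optimal iterations = 508

508


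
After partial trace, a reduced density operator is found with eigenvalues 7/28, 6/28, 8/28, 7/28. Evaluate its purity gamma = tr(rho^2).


tr(rho^2) = sum of eigenvalues squared
= (7/28)^2 + (6/28)^2 + (8/28)^2 + (7/28)^2
= (49 + 36 + 64 + 49) / 784
= 198/784
= 0.2526

0.2526


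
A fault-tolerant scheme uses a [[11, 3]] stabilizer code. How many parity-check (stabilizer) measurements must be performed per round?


For an [[n,k]] stabilizer code:
Number of stabilizer generators = n - k
= 11 - 3
= 8

8


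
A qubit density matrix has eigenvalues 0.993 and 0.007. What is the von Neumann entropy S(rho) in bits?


S = -p*log2(p) - (1-p)*log2(1-p)
p = 0.9930, 1-p = 0.0070
= -0.9930 * log2(0.9930) - 0.0070 * log2(0.0070)
= -(-0.0101) - (-0.0501)
= 0.0602

0.0602


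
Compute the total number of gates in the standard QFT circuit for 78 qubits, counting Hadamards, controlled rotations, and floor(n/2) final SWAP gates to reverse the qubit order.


Hadamard gates: 78
Controlled rotations: n*(n-1)/2 = 78*77/2 = 3003
SWAP gates: floor(n/2) = floor(78/2) = 39
Total = 78 + 3003 + 39
= 3120

3120


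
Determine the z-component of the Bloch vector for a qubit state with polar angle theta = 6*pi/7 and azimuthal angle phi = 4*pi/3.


theta = 2.6928, phi = 4.1888
r_z = cos(theta) = -0.9010

-0.9010


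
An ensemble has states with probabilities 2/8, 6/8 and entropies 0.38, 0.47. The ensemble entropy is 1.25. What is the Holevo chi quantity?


chi = S(rho) - sum_i p_i * S(rho_i)
Weighted entropy = 2/8 * 0.38 + 6/8 * 0.47
= 0.4475
chi = 1.25 - 0.4475
= 0.8025

0.8025


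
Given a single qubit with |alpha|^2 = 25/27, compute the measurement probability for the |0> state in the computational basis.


|alpha|^2 = 25/27 = 0.9259
|beta|^2 = 1 - 25/27 = 2/27 = 0.0741
P(|0>) = |alpha|^2 = 0.9259

0.9259


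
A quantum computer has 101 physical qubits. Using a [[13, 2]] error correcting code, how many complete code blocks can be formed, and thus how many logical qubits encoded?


Each code block uses 13 physical qubits for 2 logical qubit(s).
Number of complete blocks = floor(101 / 13) = 7
Logical qubits = 7 * 2
= 14

14


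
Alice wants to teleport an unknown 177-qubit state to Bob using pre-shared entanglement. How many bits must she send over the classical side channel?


Quantum teleportation requires 2 classical bits per qubit teleported.
177 qubit(s) -> 2 * 177 = 354 classical bits

354


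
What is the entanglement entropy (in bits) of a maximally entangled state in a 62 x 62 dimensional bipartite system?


For a maximally entangled state in d x d:
S = log2(d) = log2(62)
= 5.9542

5.9542


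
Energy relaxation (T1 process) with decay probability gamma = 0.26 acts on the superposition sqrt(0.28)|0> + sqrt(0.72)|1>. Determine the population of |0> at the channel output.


For amplitude damping with parameter gamma on state sqrt(a)|0> + sqrt(b)|1>:
alpha^2 = 0.28, beta^2 = 0.72
P(|0>) = alpha^2 + gamma * beta^2
= 0.28 + 0.26 * 0.72
= 0.28 + 0.1872
= 0.4672

0.4672


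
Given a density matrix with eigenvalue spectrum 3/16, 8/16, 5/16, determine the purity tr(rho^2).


tr(rho^2) = sum of eigenvalues squared
= (3/16)^2 + (8/16)^2 + (5/16)^2
= (9 + 64 + 25) / 256
= 98/256
= 0.3828

0.3828


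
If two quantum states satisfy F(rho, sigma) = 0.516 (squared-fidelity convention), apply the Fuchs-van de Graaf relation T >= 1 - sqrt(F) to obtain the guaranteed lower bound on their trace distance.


Fuchs-van de Graaf (squared-fidelity convention): 1 - sqrt(F) <= T <= sqrt(1 - F).
Lower bound: T >= 1 - sqrt(F)
sqrt(F) = sqrt(0.516) = 0.7183
T >= 1 - 0.7183
T >= 0.2817

0.2817


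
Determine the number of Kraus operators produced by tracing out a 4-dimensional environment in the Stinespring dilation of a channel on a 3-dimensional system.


Tracing out the environment in an orthonormal basis {|i>_E} gives Kraus operators K_i = <i|_E U |0>_E.
Number of Kraus operators = dim(H_env) = d_env
= 4

4


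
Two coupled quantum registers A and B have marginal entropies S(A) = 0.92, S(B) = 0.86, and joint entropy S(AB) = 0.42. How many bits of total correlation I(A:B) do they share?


I(A:B) = S(A) + S(B) - S(AB)
= 0.92 + 0.86 - 0.42
= 1.3600

1.3600


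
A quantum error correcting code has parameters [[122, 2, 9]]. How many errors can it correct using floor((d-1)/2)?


Code parameters: [[122, 2, 9]], distance d = 9.
Number of correctable errors = floor((d-1)/2)
= floor((9 - 1)/2)
= floor(8/2)
= 4

4


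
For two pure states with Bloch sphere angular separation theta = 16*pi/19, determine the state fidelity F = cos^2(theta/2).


For states separated by angle theta on Bloch sphere:
F = cos^2(theta/2)
theta = 16*pi/19 = 2.6456
theta/2 = 1.3228
cos(theta/2) = 0.2455
F = 0.0603

0.0603


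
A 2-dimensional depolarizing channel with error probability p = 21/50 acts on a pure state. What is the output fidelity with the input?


F = (1-p) + p/d
= (1 - 0.4200) + 0.4200/2
= 0.5800 + 0.2100
= 0.7900

0.7900


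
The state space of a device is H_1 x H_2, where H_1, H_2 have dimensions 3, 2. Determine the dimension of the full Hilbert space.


dim(H_1 x H_2) = 3 * 2
= 6

6


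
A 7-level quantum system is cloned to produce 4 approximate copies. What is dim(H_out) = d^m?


Output space = H^(tensor 4) where dim(H) = 7
dim = 7^4
= 49 (after 2 factors)
= 343 (after 3 factors)
= 2401 (after 4 factors)
= 2401

2401


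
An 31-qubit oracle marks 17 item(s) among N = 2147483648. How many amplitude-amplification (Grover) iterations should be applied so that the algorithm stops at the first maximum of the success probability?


After j Grover iterations the success probability is P(j) = sin^2((2j+1)*theta), where sin(theta) = sqrt(k/N).
N = 2^31 = 2147483648, k = 17
sin(theta) = sqrt(k/N) = 8.8973265e-05
theta = arcsin(sqrt(k/N)) = 8.897326511e-05 rad
P(j) reaches its first maximum when (2j+1)*theta is as close as possible to pi/2, i.e. j = round(pi/(4*theta) - 1/2).
pi/(4*theta) - 1/2 = 8826.8501
(For comparison, the common estimate pi/4 * sqrt(N/k) = 8827.3501; the exact maximiser is used here.)
Optimal iterations = 8827

8827
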